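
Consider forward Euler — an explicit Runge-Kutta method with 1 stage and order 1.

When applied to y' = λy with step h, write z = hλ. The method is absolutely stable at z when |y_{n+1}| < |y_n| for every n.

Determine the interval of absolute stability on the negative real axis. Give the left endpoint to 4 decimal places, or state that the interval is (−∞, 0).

With y'=λy (z=hλ):
  order 1, 1-stage ⇒ R(z)=1+z
  (e.g. R(-0.65)=0.35000, |R|=0.35000)

Solve |R(x)|<1 on ℝ⁻.
x=-0.65: |R|=0.3500
|R(-1.62)|=0.6200 |R(-1.49)|=0.4900 |R(-1.4)|=0.4000
Bisect:
  x_lo=-2.8103 |R|=1.8103  x_hi=-0.3689 |R|=0.6311
  mid=-1.58956 |R|=0.58956 →hi
  mid=-2.19991 |R|=1.19991 →lo
  mid=-1.89473 |R|=0.89473 →hi
  mid=-2.04732 |R|=1.04732 →lo
  mid=-1.97103 |R|=0.97103 →hi
  mid=-2.00918 |R|=1.00918 →lo
  mid=-1.99010 |R|=0.99010 →hi
  mid=-1.99964 |R|=0.99964 →hi
  mid=-2.00441 |R|=1.00441 →lo
  mid=-2.00202 |R|=1.00202 →lo
  ...
  [-2.00009,-1.99994] ⇒ x*=-2.0000
Interval (-2.0000, 0).

z∈(-2.0000,0).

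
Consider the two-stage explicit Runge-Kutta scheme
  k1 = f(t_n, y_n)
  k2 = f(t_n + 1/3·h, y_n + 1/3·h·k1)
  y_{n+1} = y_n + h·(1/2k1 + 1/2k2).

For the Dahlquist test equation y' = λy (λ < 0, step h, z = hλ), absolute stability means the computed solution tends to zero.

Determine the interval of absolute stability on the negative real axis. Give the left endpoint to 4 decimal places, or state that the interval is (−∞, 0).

z∈(-6.0000,0).

On y'=λy, z=hλ:
  k1=λy_n ⇒ h·k1=z·y_n;  k2=λ(1+1/3z)y_n ⇒ h·k2=z(1+1/3z)y_n
  y_{n+1}/y_n = 1 + 1/2z + 1/2z(1+1/3z) = 1 + z + 1/6z²
  R(z) = 1 + z + 1/6z².

Find x<0 with |R(x)|<1.
x=-0.31: |R|=0.7060
R=1: x+1/6x²=0 ⇒ x=−6=-6.0000; min R=1−1/(4·1/6)=-0.5000>−1
Confirm numerically:
  x=-5.961: |R|=0.96125 <1
  x=-4.448: |R|=0.15055 <1
  x=-3.397: |R|=0.47373 <1
  x=-2.813: |R|=0.49417 <1
  x=-6.460: |R|=1.49527 >1
  x=-6.389: |R|=1.41422 >1
Interval (-6.0000, 0).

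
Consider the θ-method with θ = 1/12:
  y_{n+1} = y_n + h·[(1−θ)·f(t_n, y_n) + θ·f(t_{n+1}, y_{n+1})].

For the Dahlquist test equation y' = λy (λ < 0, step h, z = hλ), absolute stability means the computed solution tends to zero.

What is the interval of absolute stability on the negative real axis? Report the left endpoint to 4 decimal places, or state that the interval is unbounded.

Set f=λy, z=hλ:
  y_{n+1} = y_n + z·[11/12·y_n + 1/12·y_{n+1}] ⇒ (1 − 1/12z)y_{n+1} = (1 + 11/12z)y_n
  R(z) = (1 + 11/12z)/(1 − 1/12z).

Solve |R(x)|<1 on ℝ⁻.
x=-1.29: |R|=0.1648
R=−1: 1+11/12x = −1+1/12x ⇒ -5/6x=2 ⇒ x=2/(-5/6)=-2.4000
Confirm numerically:
  x=-2.031: |R|=0.73701 <1
  x=-1.614: |R|=0.42265 <1
  x=-1.294: |R|=0.16805 <1
  x=-2.909: |R|=1.34140 >1
  x=-2.483: |R|=1.05731 >1
Stable set (-2.4000, 0).

(-2.4000, 0).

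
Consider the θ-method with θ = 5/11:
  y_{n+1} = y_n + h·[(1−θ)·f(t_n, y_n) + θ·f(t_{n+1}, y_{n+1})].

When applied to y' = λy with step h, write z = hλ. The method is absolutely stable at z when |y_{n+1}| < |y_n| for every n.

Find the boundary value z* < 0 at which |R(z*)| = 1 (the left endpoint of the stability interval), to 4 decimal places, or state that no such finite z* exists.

z* = -22.0000.

Test eqn y'=λy, z=hλ:
  y_{n+1} = y_n + z·[6/11·y_n + 5/11·y_{n+1}] ⇒ (1 − 5/11z)y_{n+1} = (1 + 6/11z)y_n
  ⇒ R(z) = (1 + 6/11z)/(1 − 5/11z).

Boundary: |R(x)|=1, x<0.
x=-1.56: |R|=0.0872
R=−1: 1+6/11x = −1+5/11x ⇒ -1/11x=2 ⇒ x=2/(-1/11)=-22.0000
Confirm numerically:
  x=-15.586: |R|=0.92788 <1
  x=-15.015: |R|=0.91885 <1
  x=-9.225: |R|=0.77637 <1
  x=-22.481: |R|=1.00390 >1
  x=-22.390: |R|=1.00317 >1
So |R|<1 on (-22.0000, 0).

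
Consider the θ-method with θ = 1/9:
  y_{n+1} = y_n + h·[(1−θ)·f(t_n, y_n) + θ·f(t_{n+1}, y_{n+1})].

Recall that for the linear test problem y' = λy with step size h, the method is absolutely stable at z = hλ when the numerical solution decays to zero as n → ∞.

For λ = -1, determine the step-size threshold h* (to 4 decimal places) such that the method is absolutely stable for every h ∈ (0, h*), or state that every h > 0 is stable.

Test eqn y'=λy, z=hλ:
  y_{n+1} = y_n + z·[8/9·y_n + 1/9·y_{n+1}] ⇒ (1 − 1/9z)y_{n+1} = (1 + 8/9z)y_n
  ⇒ R(z) = (1 + 8/9z)/(1 − 1/9z).

Need |R(x)|<1, x<0.
x=-0.35: |R|=0.6631
R=−1: 1+8/9x = −1+1/9x ⇒ -7/9x=2 ⇒ x=2/(-7/9)=-2.5714
Confirm numerically:
  x=-2.468: |R|=0.93687 <1
  x=-2.214: |R|=0.77689 <1
  x=-1.913: |R|=0.57766 <1
  x=-1.647: |R|=0.39222 <1
  x=-3.050: |R|=1.27801 >1
  x=-2.676: |R|=1.06269 >1
So |R|<1 on (-2.5714, 0).

(-2.5714,0); λ=-1 ⇒ h* = (18/7)/1 = 2.5714.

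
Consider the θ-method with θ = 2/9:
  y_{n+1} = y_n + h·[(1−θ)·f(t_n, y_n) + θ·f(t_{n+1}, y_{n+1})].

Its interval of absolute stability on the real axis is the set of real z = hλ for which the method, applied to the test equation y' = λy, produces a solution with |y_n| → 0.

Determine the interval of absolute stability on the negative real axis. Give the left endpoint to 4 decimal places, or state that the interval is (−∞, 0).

(-3.6000, 0).

With y'=λy (z=hλ):
  y_{n+1} = y_n + z·[7/9·y_n + 2/9·y_{n+1}] ⇒ (1 − 2/9z)y_{n+1} = (1 + 7/9z)y_n
  ⇒ R(z) = (1 + 7/9z)/(1 − 2/9z).

Solve |R(x)|<1 on ℝ⁻.
x=-1.39: |R|=0.0620
R=−1: 1+7/9x = −1+2/9x ⇒ -5/9x=2 ⇒ x=2/(-5/9)=-3.6000
Confirm numerically:
  x=-3.548: |R|=0.98385 <1
  x=-2.898: |R|=0.76277 <1
  x=-2.889: |R|=0.75944 <1
  x=-4.150: |R|=1.15896 >1
  x=-4.086: |R|=1.14151 >1
  x=-3.952: |R|=1.10412 >1
Interval (-3.6000, 0).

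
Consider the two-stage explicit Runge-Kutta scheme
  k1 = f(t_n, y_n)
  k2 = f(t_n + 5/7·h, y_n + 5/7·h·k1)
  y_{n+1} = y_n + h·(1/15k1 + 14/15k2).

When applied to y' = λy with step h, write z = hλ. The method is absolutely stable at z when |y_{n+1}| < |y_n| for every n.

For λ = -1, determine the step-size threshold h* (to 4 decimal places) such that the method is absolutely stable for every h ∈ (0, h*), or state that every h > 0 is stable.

On y'=λy, z=hλ:
  k1=λy_n ⇒ h·k1=z·y_n;  k2=λ(1+5/7z)y_n ⇒ h·k2=z(1+5/7z)y_n
  y_{n+1}/y_n = 1 + 1/15z + 14/15z(1+5/7z) = 1 + z + 2/3z²
  R(z) = 1 + z + 2/3z².

Need |R(x)|<1, x<0.
x=-1.2: |R|=0.7600
R=1: x+2/3x²=0 ⇒ x=−3/2=-1.5000; min R=1−1/(4·2/3)=0.6250>−1
Confirm numerically:
  x=-1.173: |R|=0.74429 <1
  x=-1.003: |R|=0.66767 <1
  x=-0.804: |R|=0.62694 <1
  x=-0.689: |R|=0.62748 <1
  x=-2.091: |R|=1.82385 >1
  x=-1.849: |R|=1.43020 >1
  x=-1.676: |R|=1.19665 >1
Stable set (-1.5000, 0).

(-1.5000,0); λ=-1 ⇒ h* = (3/2)/1 = 1.5000.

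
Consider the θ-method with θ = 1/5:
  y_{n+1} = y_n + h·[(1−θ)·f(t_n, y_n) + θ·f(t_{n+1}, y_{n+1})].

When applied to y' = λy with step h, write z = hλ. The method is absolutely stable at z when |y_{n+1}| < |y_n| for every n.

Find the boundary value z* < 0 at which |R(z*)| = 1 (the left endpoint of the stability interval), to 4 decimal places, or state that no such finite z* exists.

left endpoint -3.3333.

Set f=λy, z=hλ:
  y_{n+1} = y_n + z·[4/5·y_n + 1/5·y_{n+1}] ⇒ (1 − 1/5z)y_{n+1} = (1 + 4/5z)y_n
  R(z) = (1 + 4/5z)/(1 − 1/5z).

Need |R(x)|<1, x<0.
x=-1.65: |R|=0.2406
R=−1: 1+4/5x = −1+1/5x ⇒ -3/5x=2 ⇒ x=2/(-3/5)=-3.3333
Confirm numerically:
  x=-3.208: |R|=0.95419 <1
  x=-2.443: |R|=0.64114 <1
  x=-2.349: |R|=0.59818 <1
  x=-1.614: |R|=0.22014 <1
  x=-3.727: |R|=1.13533 >1
  x=-3.679: |R|=1.11948 >1
  x=-3.484: |R|=1.05328 >1
So |R|<1 on (-3.3333, 0).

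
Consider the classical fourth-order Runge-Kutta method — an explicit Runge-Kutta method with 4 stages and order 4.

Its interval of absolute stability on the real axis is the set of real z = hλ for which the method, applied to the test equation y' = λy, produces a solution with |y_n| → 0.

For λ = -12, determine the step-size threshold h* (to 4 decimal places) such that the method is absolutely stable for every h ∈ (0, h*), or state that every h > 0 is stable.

Set f=λy, z=hλ:
  order 4, 4-stage ⇒ R(z)=1+z+z^2/2+z^3/6+z^4/24
  (e.g. R(-1.13)=0.33590, |R|=0.33590)

Boundary: |R(x)|=1, x<0.
x=-1.13: |R|=0.3359
|R(-2.67)|=0.8396 |R(-1.51)|=0.2728 |R(-0.54)|=0.5831
Bisect:
  x_lo=-3.3021 |R|=2.1028  x_hi=-0.3958 |R|=0.6732
  mid=-1.84894 |R|=0.29384 →hi
  mid=-2.57552 |R|=0.72712 →hi
  mid=-2.93880 |R|=1.25721 →lo
  mid=-2.75716 |R|=0.95841 →hi
  mid=-2.84798 |R|=1.09870 →lo
  mid=-2.80257 |R|=1.02636 →lo
  mid=-2.77987 |R|=0.99185 →hi
  mid=-2.79122 |R|=1.00897 →lo
  mid=-2.78554 |R|=1.00037 →lo
  mid=-2.78270 |R|=0.99610 →hi
  ...
  [-2.78536,-2.78519] ⇒ x*=-2.7853
So |R|<1 on (-2.7853, 0).

(-2.7853,0); λ=-12 ⇒ h* = 0.2321.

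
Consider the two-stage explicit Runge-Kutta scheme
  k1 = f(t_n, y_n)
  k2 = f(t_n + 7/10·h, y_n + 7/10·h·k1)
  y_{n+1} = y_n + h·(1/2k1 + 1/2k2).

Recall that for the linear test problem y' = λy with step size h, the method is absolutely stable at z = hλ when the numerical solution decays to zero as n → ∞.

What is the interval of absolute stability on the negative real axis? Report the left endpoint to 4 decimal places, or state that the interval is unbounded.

Set f=λy, z=hλ:
  k1=λy_n ⇒ h·k1=z·y_n;  k2=λ(1+7/10z)y_n ⇒ h·k2=z(1+7/10z)y_n
  y_{n+1}/y_n = 1 + 1/2z + 1/2z(1+7/10z) = 1 + z + 7/20z²
  Hence R(z) = 1 + z + 7/20z².

Solve |R(x)|<1 on ℝ⁻.
x=-0.91: |R|=0.3798
R=1: x+7/20x²=0 ⇒ x=−20/7=-2.8571; min R=1−1/(4·7/20)=0.2857>−1
Confirm numerically:
  x=-2.768: |R|=0.91364 <1
  x=-1.591: |R|=0.29495 <1
  x=-1.573: |R|=0.29302 <1
  x=-3.387: |R|=1.62812 >1
  x=-3.231: |R|=1.42278 >1
So |R|<1 on (-2.8571, 0).

z∈(-2.8571,0).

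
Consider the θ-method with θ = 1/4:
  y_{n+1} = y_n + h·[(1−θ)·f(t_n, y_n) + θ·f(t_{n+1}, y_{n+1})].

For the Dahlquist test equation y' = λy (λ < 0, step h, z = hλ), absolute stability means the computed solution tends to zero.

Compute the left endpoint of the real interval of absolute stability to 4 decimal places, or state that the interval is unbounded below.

left endpoint -4.0000.

With y'=λy (z=hλ):
  y_{n+1} = y_n + z·[3/4·y_n + 1/4·y_{n+1}] ⇒ (1 − 1/4z)y_{n+1} = (1 + 3/4z)y_n
  Hence R(z) = (1 + 3/4z)/(1 − 1/4z).

Solve |R(x)|<1 on ℝ⁻.
x=-1.62: |R|=0.1530
R=−1: 1+3/4x = −1+1/4x ⇒ -1/2x=2 ⇒ x=2/(-1/2)=-4.0000
Confirm numerically:
  x=-3.947: |R|=0.98666 <1
  x=-3.891: |R|=0.97237 <1
  x=-2.871: |R|=0.67137 <1
  x=-2.538: |R|=0.55277 <1
  x=-4.586: |R|=1.13650 >1
  x=-4.569: |R|=1.13280 >1
Interval (-4.0000, 0).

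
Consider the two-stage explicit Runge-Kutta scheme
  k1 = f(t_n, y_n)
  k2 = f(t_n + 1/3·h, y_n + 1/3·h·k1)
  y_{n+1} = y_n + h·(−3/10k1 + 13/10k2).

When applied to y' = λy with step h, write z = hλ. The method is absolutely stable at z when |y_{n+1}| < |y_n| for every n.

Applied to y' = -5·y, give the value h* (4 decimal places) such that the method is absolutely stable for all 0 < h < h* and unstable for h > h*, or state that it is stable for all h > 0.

(-2.3077,0); λ=-5 ⇒ h* = (30/13)/5 = 0.4615.

Set f=λy, z=hλ:
  k1=λy_n ⇒ h·k1=z·y_n;  k2=λ(1+1/3z)y_n ⇒ h·k2=z(1+1/3z)y_n
  y_{n+1}/y_n = 1 − 3/10z + 13/10z(1+1/3z) = 1 + z + 13/30z²
  R(z) = 1 + z + 13/30z².

Find x<0 with |R(x)|<1.
x=-1.77: |R|=0.5876
R=1: x+13/30x²=0 ⇒ x=−30/13=-2.3077; min R=1−1/(4·13/30)=0.4231>−1
Confirm numerically:
  x=-2.254: |R|=0.94756 <1
  x=-1.874: |R|=0.64781 <1
  x=-1.280: |R|=0.42997 <1
  x=-1.261: |R|=0.42805 <1
  x=-2.768: |R|=1.55212 >1
  x=-2.731: |R|=1.50096 >1
  x=-2.609: |R|=1.34065 >1
Interval (-2.3077, 0).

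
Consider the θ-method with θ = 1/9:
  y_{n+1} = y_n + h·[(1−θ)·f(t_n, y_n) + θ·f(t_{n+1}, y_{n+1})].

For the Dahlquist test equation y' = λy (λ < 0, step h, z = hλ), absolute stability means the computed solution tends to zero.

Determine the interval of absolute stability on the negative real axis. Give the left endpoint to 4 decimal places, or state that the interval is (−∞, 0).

z∈(-2.5714,0).

With y'=λy (z=hλ):
  y_{n+1} = y_n + z·[8/9·y_n + 1/9·y_{n+1}] ⇒ (1 − 1/9z)y_{n+1} = (1 + 8/9z)y_n
  R(z) = (1 + 8/9z)/(1 − 1/9z).

Need |R(x)|<1, x<0.
x=-1.79: |R|=0.4930
R=−1: 1+8/9x = −1+1/9x ⇒ -7/9x=2 ⇒ x=2/(-7/9)=-2.5714
Confirm numerically:
  x=-2.079: |R|=0.68887 <1
  x=-1.329: |R|=0.15800 <1
  x=-1.100: |R|=0.01980 <1
  x=-1.070: |R|=0.04369 <1
  x=-3.100: |R|=1.30579 >1
  x=-2.790: |R|=1.12977 >1
  x=-2.747: |R|=1.10462 >1
Stable set (-2.5714, 0).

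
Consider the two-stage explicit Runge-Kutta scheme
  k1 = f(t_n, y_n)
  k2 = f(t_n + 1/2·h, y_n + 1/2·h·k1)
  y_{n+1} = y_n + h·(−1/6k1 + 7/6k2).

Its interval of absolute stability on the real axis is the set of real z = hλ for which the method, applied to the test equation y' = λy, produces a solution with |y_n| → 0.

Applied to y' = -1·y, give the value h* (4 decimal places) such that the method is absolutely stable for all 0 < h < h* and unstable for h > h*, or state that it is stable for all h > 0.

With y'=λy (z=hλ):
  k1=λy_n ⇒ h·k1=z·y_n;  k2=λ(1+1/2z)y_n ⇒ h·k2=z(1+1/2z)y_n
  y_{n+1}/y_n = 1 − 1/6z + 7/6z(1+1/2z) = 1 + z + 7/12z²
  so R(z) = 1 + z + 7/12z².

Need |R(x)|<1, x<0.
x=-0.34: |R|=0.7274
R=1: x+7/12x²=0 ⇒ x=−12/7=-1.7143; min R=1−1/(4·7/12)=0.5714>−1
Confirm numerically:
  x=-1.325: |R|=0.69911 <1
  x=-1.018: |R|=0.58652 <1
  x=-1.014: |R|=0.58578 <1
  x=-2.063: |R|=1.41965 >1
  x=-1.908: |R|=1.21560 >1
  x=-1.779: |R|=1.06716 >1
So |R|<1 on (-1.7143, 0).

(-1.7143,0); λ=-1 ⇒ h* = (12/7)/1 = 1.7143.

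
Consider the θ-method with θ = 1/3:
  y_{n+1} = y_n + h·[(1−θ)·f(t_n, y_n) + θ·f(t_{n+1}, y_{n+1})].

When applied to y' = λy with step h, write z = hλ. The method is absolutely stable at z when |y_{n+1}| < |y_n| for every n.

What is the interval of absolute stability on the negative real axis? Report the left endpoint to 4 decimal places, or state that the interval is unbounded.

z∈(-6.0000,0).

With y'=λy (z=hλ):
  y_{n+1} = y_n + z·[2/3·y_n + 1/3·y_{n+1}] ⇒ (1 − 1/3z)y_{n+1} = (1 + 2/3z)y_n
  R(z) = (1 + 2/3z)/(1 − 1/3z).

Need |R(x)|<1, x<0.
x=-0.57: |R|=0.5210
R=−1: 1+2/3x = −1+1/3x ⇒ -1/3x=2 ⇒ x=2/(-1/3)=-6.0000
Confirm numerically:
  x=-5.500: |R|=0.94118 <1
  x=-5.481: |R|=0.93880 <1
  x=-5.136: |R|=0.89381 <1
  x=-4.752: |R|=0.83901 <1
  x=-6.553: |R|=1.05789 >1
  x=-6.213: |R|=1.02312 >1
  x=-6.070: |R|=1.00772 >1
Stable set (-6.0000, 0).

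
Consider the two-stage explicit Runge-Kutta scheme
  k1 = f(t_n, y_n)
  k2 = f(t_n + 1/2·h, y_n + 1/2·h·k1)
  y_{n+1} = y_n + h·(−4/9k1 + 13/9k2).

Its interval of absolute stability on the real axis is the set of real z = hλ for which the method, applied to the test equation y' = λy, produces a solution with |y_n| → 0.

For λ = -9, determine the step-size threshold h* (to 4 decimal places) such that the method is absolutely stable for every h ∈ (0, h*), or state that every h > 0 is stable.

(-1.3846,0); λ=-9 ⇒ h* = (18/13)/9 = 0.1538.

Set f=λy, z=hλ:
  k1=λy_n ⇒ h·k1=z·y_n;  k2=λ(1+1/2z)y_n ⇒ h·k2=z(1+1/2z)y_n
  y_{n+1}/y_n = 1 − 4/9z + 13/9z(1+1/2z) = 1 + z + 13/18z²
  R(z) = 1 + z + 13/18z².

Solve |R(x)|<1 on ℝ⁻.
x=-1.41: |R|=1.0258
R=1: x+13/18x²=0 ⇒ x=−18/13=-1.3846; min R=1−1/(4·13/18)=0.6538>−1
Confirm numerically:
  x=-1.286: |R|=0.90841 <1
  x=-1.099: |R|=0.77330 <1
  x=-0.926: |R|=0.69329 <1
  x=-0.671: |R|=0.65417 <1
  x=-1.694: |R|=1.37851 >1
  x=-1.449: |R|=1.06738 >1
  x=-1.438: |R|=1.05544 >1
So |R|<1 on (-1.3846, 0).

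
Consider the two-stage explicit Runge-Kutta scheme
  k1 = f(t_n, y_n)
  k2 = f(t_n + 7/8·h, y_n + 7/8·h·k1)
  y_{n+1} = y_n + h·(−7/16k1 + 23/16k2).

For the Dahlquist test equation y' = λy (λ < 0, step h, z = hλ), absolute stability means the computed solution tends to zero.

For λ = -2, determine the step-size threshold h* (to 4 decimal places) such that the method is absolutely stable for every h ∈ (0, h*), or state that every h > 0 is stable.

(-0.7950,0); λ=-2 ⇒ h* = (128/161)/2 = 0.3975.

Test eqn y'=λy, z=hλ:
  k1=λy_n ⇒ h·k1=z·y_n;  k2=λ(1+7/8z)y_n ⇒ h·k2=z(1+7/8z)y_n
  y_{n+1}/y_n = 1 − 7/16z + 23/16z(1+7/8z) = 1 + z + 161/128z²
  so R(z) = 1 + z + 161/128z².

Need |R(x)|<1, x<0.
x=-0.72: |R|=0.9321
R=1: x+161/128x²=0 ⇒ x=−128/161=-0.7950; min R=1−1/(4·161/128)=0.8012>−1
Confirm numerically:
  x=-0.685: |R|=0.90520 <1
  x=-0.507: |R|=0.81632 <1
  x=-0.345: |R|=0.80471 <1
  x=-1.175: |R|=1.56157 >1
  x=-1.149: |R|=1.51157 >1
  x=-0.841: |R|=1.04863 >1
Interval (-0.7950, 0).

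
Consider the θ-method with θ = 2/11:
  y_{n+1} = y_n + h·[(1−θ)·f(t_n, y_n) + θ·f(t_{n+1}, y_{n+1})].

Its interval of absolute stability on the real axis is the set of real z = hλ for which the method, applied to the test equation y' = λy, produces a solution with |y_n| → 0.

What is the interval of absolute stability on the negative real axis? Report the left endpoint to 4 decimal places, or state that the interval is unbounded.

z∈(-3.1429,0).

On y'=λy, z=hλ:
  y_{n+1} = y_n + z·[9/11·y_n + 2/11·y_{n+1}] ⇒ (1 − 2/11z)y_{n+1} = (1 + 9/11z)y_n
  R(z) = (1 + 9/11z)/(1 − 2/11z).

Find x<0 with |R(x)|<1.
x=-0.83: |R|=0.2788
R=−1: 1+9/11x = −1+2/11x ⇒ -7/11x=2 ⇒ x=2/(-7/11)=-3.1429
Confirm numerically:
  x=-2.400: |R|=0.67089 <1
  x=-2.080: |R|=0.50923 <1
  x=-1.382: |R|=0.10448 <1
  x=-1.263: |R|=0.02713 <1
  x=-3.486: |R|=1.13365 >1
  x=-3.315: |R|=1.06835 >1
  x=-3.251: |R|=1.04325 >1
Stable set (-3.1429, 0).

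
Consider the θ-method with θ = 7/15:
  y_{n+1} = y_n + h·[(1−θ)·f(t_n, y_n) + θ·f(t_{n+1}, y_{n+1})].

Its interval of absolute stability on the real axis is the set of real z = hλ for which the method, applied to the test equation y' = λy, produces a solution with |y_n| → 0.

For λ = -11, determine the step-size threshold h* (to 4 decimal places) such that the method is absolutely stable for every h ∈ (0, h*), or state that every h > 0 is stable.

(-30.0000,0); λ=-11 ⇒ h* = (30)/11 = 2.7273.

Set f=λy, z=hλ:
  y_{n+1} = y_n + z·[8/15·y_n + 7/15·y_{n+1}] ⇒ (1 − 7/15z)y_{n+1} = (1 + 8/15z)y_n
  R(z) = (1 + 8/15z)/(1 − 7/15z).

Boundary: |R(x)|=1, x<0.
x=-1.71: |R|=0.0489
R=−1: 1+8/15x = −1+7/15x ⇒ -1/15x=2 ⇒ x=2/(-1/15)=-30.0000
Confirm numerically:
  x=-29.007: |R|=0.99545 <1
  x=-28.643: |R|=0.99370 <1
  x=-18.264: |R|=0.91784 <1
  x=-30.588: |R|=1.00257 >1
  x=-30.394: |R|=1.00173 >1
Stable set (-30.0000, 0).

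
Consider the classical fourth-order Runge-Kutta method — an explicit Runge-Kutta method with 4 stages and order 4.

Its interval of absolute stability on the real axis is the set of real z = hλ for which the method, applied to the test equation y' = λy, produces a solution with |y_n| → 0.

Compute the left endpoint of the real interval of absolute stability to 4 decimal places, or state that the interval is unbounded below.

Test eqn y'=λy, z=hλ:
  order 4, 4-stage ⇒ R(z)=1+z+z^2/2+z^3/6+z^4/24
  (e.g. R(-1.47)=0.27559, |R|=0.27559)

Find x<0 with |R(x)|<1.
x=-1.47: |R|=0.2756
|R(-1.97)|=0.3238 |R(-1.27)|=0.3034 |R(-0.58)|=0.5604
Bisect:
  x_lo=-3.5730 |R|=2.9986  x_hi=-0.2468 |R|=0.7813
  mid=-1.90990 |R|=0.30724 →hi
  mid=-2.74144 |R|=0.93588 →hi
  mid=-3.15722 |R|=1.72166 →lo
  mid=-2.94933 |R|=1.27683 →lo
  mid=-2.84539 |R|=1.09445 →lo
  mid=-2.79342 |R|=1.01232 →lo
  mid=-2.76743 |R|=0.97340 →hi
  ...
  [-2.78530,-2.78509] ⇒ x*=-2.7853
So |R|<1 on (-2.7853, 0).

z* = -2.7853.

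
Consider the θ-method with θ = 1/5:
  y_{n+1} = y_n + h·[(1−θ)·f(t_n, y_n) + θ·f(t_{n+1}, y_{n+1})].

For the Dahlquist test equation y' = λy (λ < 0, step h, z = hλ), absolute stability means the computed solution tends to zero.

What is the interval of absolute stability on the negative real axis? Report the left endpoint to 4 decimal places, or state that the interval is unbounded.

Set f=λy, z=hλ:
  y_{n+1} = y_n + z·[4/5·y_n + 1/5·y_{n+1}] ⇒ (1 − 1/5z)y_{n+1} = (1 + 4/5z)y_n
  R(z) = (1 + 4/5z)/(1 − 1/5z).

Boundary: |R(x)|=1, x<0.
x=-0.81: |R|=0.3029
R=−1: 1+4/5x = −1+1/5x ⇒ -3/5x=2 ⇒ x=2/(-3/5)=-3.3333
Confirm numerically:
  x=-2.276: |R|=0.56405 <1
  x=-2.066: |R|=0.46193 <1
  x=-2.038: |R|=0.44785 <1
  x=-1.957: |R|=0.40650 <1
  x=-3.797: |R|=1.15812 >1
  x=-3.737: |R|=1.13861 >1
Interval (-3.3333, 0).

(-3.3333, 0).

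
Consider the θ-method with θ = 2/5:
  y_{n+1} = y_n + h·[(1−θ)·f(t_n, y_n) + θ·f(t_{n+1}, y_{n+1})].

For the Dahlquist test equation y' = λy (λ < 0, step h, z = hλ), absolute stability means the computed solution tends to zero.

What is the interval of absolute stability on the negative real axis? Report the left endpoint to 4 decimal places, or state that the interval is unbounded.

z∈(-10.0000,0).

With y'=λy (z=hλ):
  y_{n+1} = y_n + z·[3/5·y_n + 2/5·y_{n+1}] ⇒ (1 − 2/5z)y_{n+1} = (1 + 3/5z)y_n
  ⇒ R(z) = (1 + 3/5z)/(1 − 2/5z).

Solve |R(x)|<1 on ℝ⁻.
x=-1.61: |R|=0.0207
R=−1: 1+3/5x = −1+2/5x ⇒ -1/5x=2 ⇒ x=2/(-1/5)=-10.0000
Confirm numerically:
  x=-9.375: |R|=0.97368 <1
  x=-6.166: |R|=0.77879 <1
  x=-4.217: |R|=0.56953 <1
  x=-10.289: |R|=1.01130 >1
  x=-10.145: |R|=1.00573 >1
Interval (-10.0000, 0).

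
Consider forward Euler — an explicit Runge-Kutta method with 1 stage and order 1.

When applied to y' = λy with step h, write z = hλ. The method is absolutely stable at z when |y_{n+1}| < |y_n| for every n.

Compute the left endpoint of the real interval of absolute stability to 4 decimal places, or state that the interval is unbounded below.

z* = -2.0000.

On y'=λy, z=hλ:
  order 1, 1-stage ⇒ R(z)=1+z
  (e.g. R(-0.56)=0.44000, |R|=0.44000)

Solve |R(x)|<1 on ℝ⁻.
x=-0.56: |R|=0.4400
|R(-2.35)|=1.3500 |R(-2.21)|=1.2100 |R(-1.18)|=0.1800
Bisect:
  x_lo=-2.5751 |R|=1.5751  x_hi=-0.0611 |R|=0.9389
  mid=-1.31811 |R|=0.31811 →hi
  mid=-1.94662 |R|=0.94662 →hi
  mid=-2.26088 |R|=1.26088 →lo
  mid=-2.10375 |R|=1.10375 →lo
  mid=-2.02519 |R|=1.02519 →lo
  mid=-1.98591 |R|=0.98591 →hi
  mid=-2.00555 |R|=1.00555 →lo
  mid=-1.99573 |R|=0.99573 →hi
  mid=-2.00064 |R|=1.00064 →lo
  mid=-1.99818 |R|=0.99818 →hi
  ...
  [-2.00002,-1.99987] ⇒ x*=-2.0000
So |R|<1 on (-2.0000, 0).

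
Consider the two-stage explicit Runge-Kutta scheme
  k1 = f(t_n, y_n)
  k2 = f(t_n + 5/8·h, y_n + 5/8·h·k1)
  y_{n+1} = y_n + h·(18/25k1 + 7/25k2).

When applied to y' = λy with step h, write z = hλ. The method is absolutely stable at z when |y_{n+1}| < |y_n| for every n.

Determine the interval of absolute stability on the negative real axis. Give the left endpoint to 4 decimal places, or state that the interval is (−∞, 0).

Test eqn y'=λy, z=hλ:
  k1=λy_n ⇒ h·k1=z·y_n;  k2=λ(1+5/8z)y_n ⇒ h·k2=z(1+5/8z)y_n
  y_{n+1}/y_n = 1 + 18/25z + 7/25z(1+5/8z) = 1 + z + 7/40z²
  so R(z) = 1 + z + 7/40z².

Solve |R(x)|<1 on ℝ⁻.
x=-1.35: |R|=0.0311
R=1: x+7/40x²=0 ⇒ x=−40/7=-5.7143; min R=1−1/(4·7/40)=-0.4286>−1
Confirm numerically:
  x=-5.424: |R|=0.72446 <1
  x=-5.377: |R|=0.68262 <1
  x=-4.905: |R|=0.30533 <1
  x=-3.609: |R|=0.32965 <1
  x=-6.112: |R|=1.42540 >1
  x=-6.095: |R|=1.40608 >1
  x=-5.750: |R|=1.03594 >1
Interval (-5.7143, 0).

(-5.7143, 0).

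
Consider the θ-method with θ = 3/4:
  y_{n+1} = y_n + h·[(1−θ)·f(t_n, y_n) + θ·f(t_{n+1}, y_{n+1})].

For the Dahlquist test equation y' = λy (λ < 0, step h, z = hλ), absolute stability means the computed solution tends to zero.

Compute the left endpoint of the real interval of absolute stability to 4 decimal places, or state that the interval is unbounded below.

On y'=λy, z=hλ:
  y_{n+1} = y_n + z·[1/4·y_n + 3/4·y_{n+1}] ⇒ (1 − 3/4z)y_{n+1} = (1 + 1/4z)y_n
  R(z) = (1 + 1/4z)/(1 − 3/4z).

Need |R(x)|<1, x<0.
x=-1.73: |R|=0.2470
x=-2: |R|=0.2000
x=-10: |R|=0.1765
x=-100: |R|=0.3158
θ=3/4≥1/2 ⇒ |1+1/4x|<|1−3/4x| ∀x<0 ⇒ unbounded interval.

(−∞, 0) — no finite endpoint.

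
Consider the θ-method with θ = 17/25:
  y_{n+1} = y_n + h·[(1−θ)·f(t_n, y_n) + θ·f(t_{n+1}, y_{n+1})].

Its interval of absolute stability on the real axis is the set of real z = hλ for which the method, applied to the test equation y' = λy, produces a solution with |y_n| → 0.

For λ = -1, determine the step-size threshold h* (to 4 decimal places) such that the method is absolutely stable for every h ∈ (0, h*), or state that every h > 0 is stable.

interval (−∞, 0). Any h>0 works for λ=-1.

With y'=λy (z=hλ):
  y_{n+1} = y_n + z·[8/25·y_n + 17/25·y_{n+1}] ⇒ (1 − 17/25z)y_{n+1} = (1 + 8/25z)y_n
  ⇒ R(z) = (1 + 8/25z)/(1 − 17/25z).

Need |R(x)|<1, x<0.
x=-1.5: |R|=0.2574
x=-2: |R|=0.1525
x=-10: |R|=0.2821
x=-100: |R|=0.4493
θ=17/25≥1/2 ⇒ |1+8/25x|<|1−17/25x| ∀x<0 ⇒ stable on all of ℝ⁻.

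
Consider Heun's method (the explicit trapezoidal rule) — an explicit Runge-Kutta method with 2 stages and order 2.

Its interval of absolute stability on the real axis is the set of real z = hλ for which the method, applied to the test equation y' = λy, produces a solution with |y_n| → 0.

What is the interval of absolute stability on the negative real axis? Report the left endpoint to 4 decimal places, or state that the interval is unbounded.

z∈(-2.0000,0).

Set f=λy, z=hλ:
  order 2, 2-stage ⇒ R(z)=1+z+z^2/2
  (e.g. R(-1.71)=0.75205, |R|=0.75205)

Solve |R(x)|<1 on ℝ⁻.
x=-1.71: |R|=0.7520
|R(-2.21)|=1.2320 |R(-1.88)|=0.8872 |R(-1.28)|=0.5392
Bisect:
  x_lo=-2.6887 |R|=1.9259  x_hi=-0.1718 |R|=0.8430
  mid=-1.43026 |R|=0.59256 →hi
  mid=-2.05950 |R|=1.06127 →lo
  mid=-1.74488 |R|=0.77742 →hi
  mid=-1.90219 |R|=0.90697 →hi
  mid=-1.98084 |R|=0.98103 →hi
  mid=-2.02017 |R|=1.02037 →lo
  mid=-2.00051 |R|=1.00051 →lo
  mid=-1.99068 |R|=0.99072 →hi
  mid=-1.99559 |R|=0.99560 →hi
  ...
  [-2.00005,-1.99989] ⇒ x*=-2.0000
So |R|<1 on (-2.0000, 0).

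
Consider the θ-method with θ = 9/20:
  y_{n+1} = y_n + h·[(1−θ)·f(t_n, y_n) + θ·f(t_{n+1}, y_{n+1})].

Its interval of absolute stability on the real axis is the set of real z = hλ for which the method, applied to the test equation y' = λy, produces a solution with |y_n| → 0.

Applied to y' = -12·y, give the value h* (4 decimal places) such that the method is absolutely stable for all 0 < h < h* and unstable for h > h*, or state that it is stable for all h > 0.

Set f=λy, z=hλ:
  y_{n+1} = y_n + z·[11/20·y_n + 9/20·y_{n+1}] ⇒ (1 − 9/20z)y_{n+1} = (1 + 11/20z)y_n
  so R(z) = (1 + 11/20z)/(1 − 9/20z).

Solve |R(x)|<1 on ℝ⁻.
x=-0.69: |R|=0.4735
R=−1: 1+11/20x = −1+9/20x ⇒ -1/10x=2 ⇒ x=2/(-1/10)=-20.0000
Confirm numerically:
  x=-18.728: |R|=0.98651 <1
  x=-14.350: |R|=0.92424 <1
  x=-9.448: |R|=0.79907 <1
  x=-20.452: |R|=1.00443 >1
  x=-20.404: |R|=1.00397 >1
  x=-20.124: |R|=1.00123 >1
Interval (-20.0000, 0).

(-20.0000,0); λ=-12 ⇒ h* = (20)/12 = 1.6667.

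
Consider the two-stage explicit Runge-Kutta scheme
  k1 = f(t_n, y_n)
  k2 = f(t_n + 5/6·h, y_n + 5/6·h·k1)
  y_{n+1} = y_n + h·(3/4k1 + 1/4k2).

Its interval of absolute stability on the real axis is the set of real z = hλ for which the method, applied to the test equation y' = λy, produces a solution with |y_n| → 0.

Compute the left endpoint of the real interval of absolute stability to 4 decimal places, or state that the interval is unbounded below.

left endpoint -4.8000.

With y'=λy (z=hλ):
  k1=λy_n ⇒ h·k1=z·y_n;  k2=λ(1+5/6z)y_n ⇒ h·k2=z(1+5/6z)y_n
  y_{n+1}/y_n = 1 + 3/4z + 1/4z(1+5/6z) = 1 + z + 5/24z²
  R(z) = 1 + z + 5/24z².

Find x<0 with |R(x)|<1.
x=-0.86: |R|=0.2941
R=1: x+5/24x²=0 ⇒ x=−24/5=-4.8000; min R=1−1/(4·5/24)=-0.2000>−1
Confirm numerically:
  x=-3.508: |R|=0.05576 <1
  x=-3.038: |R|=0.11520 <1
  x=-2.520: |R|=0.19700 <1
  x=-2.199: |R|=0.19158 <1
  x=-5.399: |R|=1.67375 >1
  x=-4.983: |R|=1.18998 >1
  x=-4.852: |R|=1.05256 >1
So |R|<1 on (-4.8000, 0).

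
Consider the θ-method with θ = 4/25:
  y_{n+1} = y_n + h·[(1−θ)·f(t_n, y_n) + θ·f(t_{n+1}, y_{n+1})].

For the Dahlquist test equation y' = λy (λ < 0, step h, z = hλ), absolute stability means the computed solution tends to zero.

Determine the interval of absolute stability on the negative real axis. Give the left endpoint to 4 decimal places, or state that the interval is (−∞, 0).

Set f=λy, z=hλ:
  y_{n+1} = y_n + z·[21/25·y_n + 4/25·y_{n+1}] ⇒ (1 − 4/25z)y_{n+1} = (1 + 21/25z)y_n
  Hence R(z) = (1 + 21/25z)/(1 − 4/25z).

Solve |R(x)|<1 on ℝ⁻.
x=-0.86: |R|=0.2440
R=−1: 1+21/25x = −1+4/25x ⇒ -17/25x=2 ⇒ x=2/(-17/25)=-2.9412
Confirm numerically:
  x=-1.538: |R|=0.23427 <1
  x=-1.317: |R|=0.08778 <1
  x=-1.233: |R|=0.02983 <1
  x=-3.330: |R|=1.17249 >1
  x=-3.068: |R|=1.05785 >1
  x=-3.033: |R|=1.04204 >1
Stable set (-2.9412, 0).

(-2.9412, 0).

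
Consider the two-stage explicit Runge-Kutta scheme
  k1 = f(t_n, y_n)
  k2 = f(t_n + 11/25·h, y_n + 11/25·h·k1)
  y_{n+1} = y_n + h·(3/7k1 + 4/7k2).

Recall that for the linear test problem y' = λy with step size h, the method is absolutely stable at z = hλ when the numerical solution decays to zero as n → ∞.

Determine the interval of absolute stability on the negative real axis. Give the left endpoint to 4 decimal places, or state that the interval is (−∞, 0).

Test eqn y'=λy, z=hλ:
  k1=λy_n ⇒ h·k1=z·y_n;  k2=λ(1+11/25z)y_n ⇒ h·k2=z(1+11/25z)y_n
  y_{n+1}/y_n = 1 + 3/7z + 4/7z(1+11/25z) = 1 + z + 44/175z²
  Hence R(z) = 1 + z + 44/175z².

Need |R(x)|<1, x<0.
x=-1.65: |R|=0.0345
R=1: x+44/175x²=0 ⇒ x=−175/44=-3.9773; min R=1−1/(4·44/175)=0.0057>−1
Confirm numerically:
  x=-3.789: |R|=0.82064 <1
  x=-3.264: |R|=0.41464 <1
  x=-3.224: |R|=0.38939 <1
  x=-1.686: |R|=0.02871 <1
  x=-4.481: |R|=1.56753 >1
  x=-4.366: |R|=1.42672 >1
  x=-4.279: |R|=1.32462 >1
Interval (-3.9773, 0).

z∈(-3.9773,0).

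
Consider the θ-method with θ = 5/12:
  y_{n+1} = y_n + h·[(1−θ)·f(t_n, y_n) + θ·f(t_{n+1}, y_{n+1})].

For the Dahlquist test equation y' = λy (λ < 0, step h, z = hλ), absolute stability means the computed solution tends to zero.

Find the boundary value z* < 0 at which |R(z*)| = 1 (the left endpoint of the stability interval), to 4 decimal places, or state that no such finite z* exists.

z* = -12.0000.

On y'=λy, z=hλ:
  y_{n+1} = y_n + z·[7/12·y_n + 5/12·y_{n+1}] ⇒ (1 − 5/12z)y_{n+1} = (1 + 7/12z)y_n
  so R(z) = (1 + 7/12z)/(1 − 5/12z).

Need |R(x)|<1, x<0.
x=-1.38: |R|=0.1238
R=−1: 1+7/12x = −1+5/12x ⇒ -1/6x=2 ⇒ x=2/(-1/6)=-12.0000
Confirm numerically:
  x=-10.868: |R|=0.96587 <1
  x=-10.017: |R|=0.93612 <1
  x=-5.843: |R|=0.70123 <1
  x=-12.423: |R|=1.01141 >1
  x=-12.375: |R|=1.01015 >1
  x=-12.169: |R|=1.00464 >1
Stable set (-12.0000, 0).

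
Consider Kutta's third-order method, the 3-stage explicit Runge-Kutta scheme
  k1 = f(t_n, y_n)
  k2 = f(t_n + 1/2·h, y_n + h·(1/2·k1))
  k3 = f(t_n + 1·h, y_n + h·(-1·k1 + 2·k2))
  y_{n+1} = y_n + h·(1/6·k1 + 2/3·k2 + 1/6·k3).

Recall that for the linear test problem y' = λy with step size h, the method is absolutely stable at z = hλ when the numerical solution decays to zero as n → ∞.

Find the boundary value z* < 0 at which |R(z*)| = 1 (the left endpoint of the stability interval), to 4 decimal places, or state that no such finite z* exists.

Set f=λy, z=hλ:
  order 3, 3-stage ⇒ R(z)=1+z+z^2/2+z^3/6
  (e.g. R(-1.4)=0.12267, |R|=0.12267)

Solve |R(x)|<1 on ℝ⁻.
x=-1.4: |R|=0.1227
|R(-2.44)|=0.8843 |R(-2.24)|=0.6044 |R(-0.79)|=0.4399
Bisect:
  x_lo=-3.2741 |R|=2.7638  x_hi=-0.1360 |R|=0.8729
  mid=-1.70502 |R|=0.07759 →hi
  mid=-2.48955 |R|=0.96227 →hi
  mid=-2.88182 |R|=1.71823 →lo
  mid=-2.68568 |R|=1.30783 →lo
  mid=-2.58762 |R|=1.12742 →lo
  mid=-2.53858 |R|=1.04299 →lo
  mid=-2.51407 |R|=1.00218 →lo
  mid=-2.50181 |R|=0.98211 →hi
  mid=-2.50794 |R|=0.99212 →hi
  mid=-2.51100 |R|=0.99714 →hi
  ...
  [-2.51292,-2.51273] ⇒ x*=-2.5127
Interval (-2.5127, 0).

z* = -2.5127.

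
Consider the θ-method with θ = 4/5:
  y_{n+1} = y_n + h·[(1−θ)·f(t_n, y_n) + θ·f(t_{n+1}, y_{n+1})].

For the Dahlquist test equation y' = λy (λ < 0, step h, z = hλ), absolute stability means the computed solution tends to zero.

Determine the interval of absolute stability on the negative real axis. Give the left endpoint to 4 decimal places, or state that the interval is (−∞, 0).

(−∞, 0) — no finite endpoint.

Test eqn y'=λy, z=hλ:
  y_{n+1} = y_n + z·[1/5·y_n + 4/5·y_{n+1}] ⇒ (1 − 4/5z)y_{n+1} = (1 + 1/5z)y_n
  R(z) = (1 + 1/5z)/(1 − 4/5z).

Solve |R(x)|<1 on ℝ⁻.
x=-0.68: |R|=0.5596
x=-2: |R|=0.2308
x=-10: |R|=0.1111
x=-100: |R|=0.2346
θ=4/5≥1/2 ⇒ |1+1/5x|<|1−4/5x| ∀x<0 ⇒ unbounded interval.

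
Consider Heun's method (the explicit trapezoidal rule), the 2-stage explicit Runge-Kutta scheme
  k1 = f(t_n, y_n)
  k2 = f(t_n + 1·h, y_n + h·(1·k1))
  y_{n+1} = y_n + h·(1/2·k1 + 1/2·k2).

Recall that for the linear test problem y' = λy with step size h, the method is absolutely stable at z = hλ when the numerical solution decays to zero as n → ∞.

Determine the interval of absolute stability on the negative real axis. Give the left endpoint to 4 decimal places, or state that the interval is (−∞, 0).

On y'=λy, z=hλ:
  order 2, 2-stage ⇒ R(z)=1+z+z^2/2
  (e.g. R(-1.15)=0.51125, |R|=0.51125)

Boundary: |R(x)|=1, x<0.
x=-1.15: |R|=0.5112
|R(-2.2)|=1.2200 |R(-1.32)|=0.5512 |R(-0.85)|=0.5112
Bisect:
  x_lo=-2.4832 |R|=1.6000  x_hi=-0.1634 |R|=0.8499
  mid=-1.32331 |R|=0.55226 →hi
  mid=-1.90326 |R|=0.90794 →hi
  mid=-2.19323 |R|=1.21190 →lo
  mid=-2.04825 |R|=1.04941 →lo
  mid=-1.97575 |R|=0.97605 →hi
  mid=-2.01200 |R|=1.01207 →lo
  mid=-1.99388 |R|=0.99390 →hi
  mid=-2.00294 |R|=1.00294 →lo
  ...
  [-2.00011,-1.99996] ⇒ x*=-2.0000
So |R|<1 on (-2.0000, 0).

(-2.0000, 0).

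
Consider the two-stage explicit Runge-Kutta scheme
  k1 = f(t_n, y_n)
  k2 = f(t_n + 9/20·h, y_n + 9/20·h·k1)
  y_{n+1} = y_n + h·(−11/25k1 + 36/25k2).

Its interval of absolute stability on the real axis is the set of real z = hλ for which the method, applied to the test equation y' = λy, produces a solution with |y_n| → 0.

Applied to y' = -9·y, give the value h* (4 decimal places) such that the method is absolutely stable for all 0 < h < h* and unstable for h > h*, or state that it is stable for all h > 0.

With y'=λy (z=hλ):
  k1=λy_n ⇒ h·k1=z·y_n;  k2=λ(1+9/20z)y_n ⇒ h·k2=z(1+9/20z)y_n
  y_{n+1}/y_n = 1 − 11/25z + 36/25z(1+9/20z) = 1 + z + 81/125z²
  R(z) = 1 + z + 81/125z².

Boundary: |R(x)|=1, x<0.
x=-1.63: |R|=1.0917
R=1: x+81/125x²=0 ⇒ x=−125/81=-1.5432; min R=1−1/(4·81/125)=0.6142>−1
Confirm numerically:
  x=-1.215: |R|=0.74159 <1
  x=-0.924: |R|=0.62925 <1
  x=-0.727: |R|=0.61549 <1
  x=-0.682: |R|=0.61940 <1
  x=-2.039: |R|=1.65507 >1
  x=-1.902: |R|=1.44221 >1
Interval (-1.5432, 0).

(-1.5432,0); λ=-9 ⇒ h* = (125/81)/9 = 0.1715.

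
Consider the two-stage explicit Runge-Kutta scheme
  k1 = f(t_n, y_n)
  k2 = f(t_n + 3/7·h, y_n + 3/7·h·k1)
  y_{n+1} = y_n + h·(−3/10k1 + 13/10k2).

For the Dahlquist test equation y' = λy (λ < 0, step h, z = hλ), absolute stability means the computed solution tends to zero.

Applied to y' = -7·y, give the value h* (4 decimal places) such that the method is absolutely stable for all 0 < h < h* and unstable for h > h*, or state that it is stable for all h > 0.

Set f=λy, z=hλ:
  k1=λy_n ⇒ h·k1=z·y_n;  k2=λ(1+3/7z)y_n ⇒ h·k2=z(1+3/7z)y_n
  y_{n+1}/y_n = 1 − 3/10z + 13/10z(1+3/7z) = 1 + z + 39/70z²
  R(z) = 1 + z + 39/70z².

Boundary: |R(x)|=1, x<0.
x=-1.4: |R|=0.6920
R=1: x+39/70x²=0 ⇒ x=−70/39=-1.7949; min R=1−1/(4·39/70)=0.5513>−1
Confirm numerically:
  x=-1.415: |R|=0.70053 <1
  x=-1.090: |R|=0.57194 <1
  x=-1.042: |R|=0.56293 <1
  x=-2.232: |R|=1.54359 >1
  x=-2.114: |R|=1.37587 >1
Stable set (-1.7949, 0).

(-1.7949,0); λ=-7 ⇒ h* = (70/39)/7 = 0.2564.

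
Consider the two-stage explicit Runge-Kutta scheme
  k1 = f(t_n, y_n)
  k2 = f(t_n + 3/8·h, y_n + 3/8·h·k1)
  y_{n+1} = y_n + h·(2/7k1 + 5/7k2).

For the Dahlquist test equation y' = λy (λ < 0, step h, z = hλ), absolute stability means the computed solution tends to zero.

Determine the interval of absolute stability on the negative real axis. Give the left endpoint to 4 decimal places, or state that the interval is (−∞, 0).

(-3.7333, 0).

With y'=λy (z=hλ):
  k1=λy_n ⇒ h·k1=z·y_n;  k2=λ(1+3/8z)y_n ⇒ h·k2=z(1+3/8z)y_n
  y_{n+1}/y_n = 1 + 2/7z + 5/7z(1+3/8z) = 1 + z + 15/56z²
  R(z) = 1 + z + 15/56z².

Boundary: |R(x)|=1, x<0.
x=-1.24: |R|=0.1719
R=1: x+15/56x²=0 ⇒ x=−56/15=-3.7333; min R=1−1/(4·15/56)=0.0667>−1
Confirm numerically:
  x=-2.844: |R|=0.32252 <1
  x=-2.660: |R|=0.23525 <1
  x=-2.240: |R|=0.10400 <1
  x=-2.140: |R|=0.08668 <1
  x=-4.093: |R|=1.39432 >1
  x=-4.033: |R|=1.32372 >1
So |R|<1 on (-3.7333, 0).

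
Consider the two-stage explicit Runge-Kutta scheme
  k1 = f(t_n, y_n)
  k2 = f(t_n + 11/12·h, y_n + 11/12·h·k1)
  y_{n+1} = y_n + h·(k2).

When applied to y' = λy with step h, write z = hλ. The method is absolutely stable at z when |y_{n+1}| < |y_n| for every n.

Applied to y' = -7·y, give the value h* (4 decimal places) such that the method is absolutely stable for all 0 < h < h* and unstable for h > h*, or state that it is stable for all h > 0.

Test eqn y'=λy, z=hλ:
  k1=λy_n ⇒ h·k1=z·y_n;  k2=λ(1+11/12z)y_n ⇒ h·k2=z(1+11/12z)y_n
  y_{n+1}/y_n = 1 + z(1+11/12z) = 1 + z + 11/12z²
  R(z) = 1 + z + 11/12z².

Solve |R(x)|<1 on ℝ⁻.
x=-1.54: |R|=1.6340
R=1: x+11/12x²=0 ⇒ x=−12/11=-1.0909; min R=1−1/(4·11/12)=0.7273>−1
Confirm numerically:
  x=-0.796: |R|=0.78481 <1
  x=-0.613: |R|=0.73145 <1
  x=-0.509: |R|=0.72849 <1
  x=-1.534: |R|=1.62306 >1
  x=-1.161: |R|=1.07459 >1
Stable set (-1.0909, 0).

(-1.0909,0); λ=-7 ⇒ h* = (12/11)/7 = 0.1558.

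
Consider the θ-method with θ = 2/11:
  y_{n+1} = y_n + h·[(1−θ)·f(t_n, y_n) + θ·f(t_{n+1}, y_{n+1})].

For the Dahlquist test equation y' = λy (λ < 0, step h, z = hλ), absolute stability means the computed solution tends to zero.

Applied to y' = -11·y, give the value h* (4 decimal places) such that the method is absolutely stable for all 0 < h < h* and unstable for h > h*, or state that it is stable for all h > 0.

Set f=λy, z=hλ:
  y_{n+1} = y_n + z·[9/11·y_n + 2/11·y_{n+1}] ⇒ (1 − 2/11z)y_{n+1} = (1 + 9/11z)y_n
  R(z) = (1 + 9/11z)/(1 − 2/11z).

Boundary: |R(x)|=1, x<0.
x=-0.83: |R|=0.2788
R=−1: 1+9/11x = −1+2/11x ⇒ -7/11x=2 ⇒ x=2/(-7/11)=-3.1429
Confirm numerically:
  x=-2.897: |R|=0.89752 <1
  x=-2.883: |R|=0.89151 <1
  x=-2.265: |R|=0.60431 <1
  x=-1.978: |R|=0.45480 <1
  x=-3.224: |R|=1.03255 >1
  x=-3.194: |R|=1.02059 >1
So |R|<1 on (-3.1429, 0).

(-3.1429,0); λ=-11 ⇒ h* = (22/7)/11 = 0.2857.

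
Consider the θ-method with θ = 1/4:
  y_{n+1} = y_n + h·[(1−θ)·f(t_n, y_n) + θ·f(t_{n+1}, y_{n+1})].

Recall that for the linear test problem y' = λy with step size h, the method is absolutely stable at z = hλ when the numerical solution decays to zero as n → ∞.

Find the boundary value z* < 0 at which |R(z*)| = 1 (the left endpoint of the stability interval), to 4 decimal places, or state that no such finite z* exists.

left endpoint -4.0000.

Test eqn y'=λy, z=hλ:
  y_{n+1} = y_n + z·[3/4·y_n + 1/4·y_{n+1}] ⇒ (1 − 1/4z)y_{n+1} = (1 + 3/4z)y_n
  R(z) = (1 + 3/4z)/(1 − 1/4z).

Need |R(x)|<1, x<0.
x=-1.64: |R|=0.1631
R=−1: 1+3/4x = −1+1/4x ⇒ -1/2x=2 ⇒ x=2/(-1/2)=-4.0000
Confirm numerically:
  x=-3.812: |R|=0.95187 <1
  x=-3.412: |R|=0.84134 <1
  x=-2.790: |R|=0.64359 <1
  x=-4.565: |R|=1.13193 >1
  x=-4.275: |R|=1.06647 >1
  x=-4.103: |R|=1.02542 >1
So |R|<1 on (-4.0000, 0).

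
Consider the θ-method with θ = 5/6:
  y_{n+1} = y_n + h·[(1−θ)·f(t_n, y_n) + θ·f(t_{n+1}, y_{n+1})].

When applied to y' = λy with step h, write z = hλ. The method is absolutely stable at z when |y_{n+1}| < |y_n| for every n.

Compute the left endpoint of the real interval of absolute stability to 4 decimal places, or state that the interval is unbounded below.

interval (−∞, 0).

Set f=λy, z=hλ:
  y_{n+1} = y_n + z·[1/6·y_n + 5/6·y_{n+1}] ⇒ (1 − 5/6z)y_{n+1} = (1 + 1/6z)y_n
  Hence R(z) = (1 + 1/6z)/(1 − 5/6z).

Need |R(x)|<1, x<0.
x=-0.34: |R|=0.7351
x=-2: |R|=0.2500
x=-10: |R|=0.0714
x=-100: |R|=0.1858
θ=5/6≥1/2 ⇒ |1+1/6x|<|1−5/6x| ∀x<0 ⇒ unbounded interval.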